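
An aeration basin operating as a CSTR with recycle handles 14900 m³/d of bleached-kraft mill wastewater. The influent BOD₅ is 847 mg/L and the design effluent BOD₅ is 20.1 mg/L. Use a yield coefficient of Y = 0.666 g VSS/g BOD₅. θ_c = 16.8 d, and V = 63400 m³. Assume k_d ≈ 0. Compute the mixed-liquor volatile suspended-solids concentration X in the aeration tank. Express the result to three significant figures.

X ≈ 2170 mg/L

X = Y·Q·ΔS·θ_c / V = 0.666 × 14900 × (847 − 20.1) × 16.8 / 63400 = 2174 mg/L.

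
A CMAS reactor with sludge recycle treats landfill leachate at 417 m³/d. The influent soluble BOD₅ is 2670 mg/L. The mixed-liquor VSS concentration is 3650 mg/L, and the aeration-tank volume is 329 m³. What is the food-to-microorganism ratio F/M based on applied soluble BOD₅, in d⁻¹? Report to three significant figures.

Food-to-microorganism ratio F/M = Q S₀ / (V X) = 417 × 2670 / (329.0 × 3650) = 0.9272 d⁻¹.

F/M ≈ 0.927 d⁻¹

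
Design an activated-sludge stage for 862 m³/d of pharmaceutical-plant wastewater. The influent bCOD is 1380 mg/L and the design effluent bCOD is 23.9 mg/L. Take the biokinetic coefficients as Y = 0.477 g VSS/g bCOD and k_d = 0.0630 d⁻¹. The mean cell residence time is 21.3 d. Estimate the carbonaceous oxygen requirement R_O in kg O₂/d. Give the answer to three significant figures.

R_O ≈ 831 kg O₂/d

Y_obs = Y / (1 + k_d θ_c) = 0.477 / (1 + 0.0630 × 21.3) = 0.477 / 2.342 = 0.2037.
Substrate removed = Q·(S₀ − S) = 862 m³/d × (1380 − 23.9) g/m³ = 1.17×10^6 g/d = 1169 kg/d.
Biomass synthesised: P_X = Y_obs × 1169 = 238.1 kg VSS/d.
R_O = Q·(S₀ − S) − 1.42·P_X = 1169 − 1.42 × 238.1 = 830.9 kg O₂/d.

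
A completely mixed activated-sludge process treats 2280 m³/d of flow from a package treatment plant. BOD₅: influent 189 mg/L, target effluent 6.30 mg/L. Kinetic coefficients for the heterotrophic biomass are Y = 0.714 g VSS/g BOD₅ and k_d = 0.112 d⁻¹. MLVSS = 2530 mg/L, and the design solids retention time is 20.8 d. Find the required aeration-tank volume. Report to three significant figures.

V ≈ 734 m³

Rearranging the biomass balance for a CMAS with decay, V = Y·Q·ΔS·θ_c / [X·(1+k_d θ_c)] = 0.714 × 2280 × (189 − 6.30) × 20.8 / [2530 × (1 + 0.112 × 20.8)] = 6.19×10^6 / 8424 = 734.4 m³.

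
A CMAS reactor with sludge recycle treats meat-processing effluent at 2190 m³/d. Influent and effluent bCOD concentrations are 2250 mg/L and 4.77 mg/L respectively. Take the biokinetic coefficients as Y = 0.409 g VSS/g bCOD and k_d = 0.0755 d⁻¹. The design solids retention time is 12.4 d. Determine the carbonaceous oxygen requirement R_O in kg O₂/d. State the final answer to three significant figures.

The observed yield is Y_obs = Y/(1 + k_d·θ_c) = 0.409 / (1 + 0.0755 × 12.4) = 0.409 / 1.936 = 0.2112 g VSS per g bCOD removed.
Substrate removed = Q·(S₀ − S) = 2190 m³/d × (2250 − 4.77) g/m³ = 4.92×10^6 g/d = 4917 kg/d.
P_X = Y_obs·Q·(S₀ − S) = 0.2112 × 4917 = 1039 kg VSS/d.
R_O = Q·ΔS − 1.42 P_X = 4917 − 1475 = 3442 kg O₂/d.

R_O ≈ 3440 kg O₂/d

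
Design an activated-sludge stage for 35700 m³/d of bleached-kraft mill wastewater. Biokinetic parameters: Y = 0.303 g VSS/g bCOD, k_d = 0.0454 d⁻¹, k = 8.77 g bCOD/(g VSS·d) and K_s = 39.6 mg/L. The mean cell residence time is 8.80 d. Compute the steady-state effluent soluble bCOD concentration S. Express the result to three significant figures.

Effluent substrate depends only on kinetics and SRT: S = K_s(1 + k_d θ_c) / [θ_c(Yk − k_d) − 1] = 39.6 × (1 + 0.0454 × 8.80) / [8.80 × (0.303 × 8.77 − 0.0454) − 1] = 55.42 / 21.98 = 2.521 mg/L.

S ≈ 2.52 mg/L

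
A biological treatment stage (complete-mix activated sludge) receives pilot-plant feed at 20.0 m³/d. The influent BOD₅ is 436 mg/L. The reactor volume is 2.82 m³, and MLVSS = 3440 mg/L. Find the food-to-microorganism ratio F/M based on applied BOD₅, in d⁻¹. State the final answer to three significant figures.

F/M ≈ 0.899 d⁻¹

F/M = applied load / biomass = Q·S₀/(V·X) = 20.0 × 436 / (2.820 × 3440) = 0.8989 d⁻¹.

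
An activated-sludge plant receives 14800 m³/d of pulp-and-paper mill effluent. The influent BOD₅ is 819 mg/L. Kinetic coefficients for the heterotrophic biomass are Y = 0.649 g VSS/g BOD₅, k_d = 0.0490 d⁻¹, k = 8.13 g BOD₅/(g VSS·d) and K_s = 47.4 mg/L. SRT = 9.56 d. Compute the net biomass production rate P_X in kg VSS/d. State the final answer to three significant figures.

P_X ≈ 5350 kg VSS/d

From the Monod/SRT balance for a CMAS, S = K_s·(1+k_d θ_c)/[θ_c·(Y k − k_d) − 1] = 47.4 × (1 + 0.0490 × 9.56) / [9.56 × (0.649 × 8.13 − 0.0490) − 1] = 69.60 / 48.97 = 1.421 mg/L.
The observed yield is Y_obs = Y/(1 + k_d·θ_c) = 0.649 / (1 + 0.0490 × 9.56) = 0.649 / 1.468 = 0.4420 g VSS per g BOD₅ removed.
Mass of BOD₅ removed per day: Q(S₀ − S) = 14800 × 817.6 g/m³ = 12100 kg/d.
Biomass produced: P_X = Y_obs·Q·ΔS = 0.4420 × 12100 ≈ 5348 kg VSS/d.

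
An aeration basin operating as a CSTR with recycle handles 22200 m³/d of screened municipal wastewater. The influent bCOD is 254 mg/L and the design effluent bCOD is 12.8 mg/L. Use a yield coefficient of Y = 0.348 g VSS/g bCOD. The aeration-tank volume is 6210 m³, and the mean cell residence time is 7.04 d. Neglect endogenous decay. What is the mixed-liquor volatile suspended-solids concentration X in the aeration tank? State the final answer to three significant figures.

X ≈ 2110 mg/L

Without decay, X = Y Q (S₀−S) θ_c / V = 0.348 × 22200 × (254 − 12.8) × 7.04 / 6210 = 2112 mg/L.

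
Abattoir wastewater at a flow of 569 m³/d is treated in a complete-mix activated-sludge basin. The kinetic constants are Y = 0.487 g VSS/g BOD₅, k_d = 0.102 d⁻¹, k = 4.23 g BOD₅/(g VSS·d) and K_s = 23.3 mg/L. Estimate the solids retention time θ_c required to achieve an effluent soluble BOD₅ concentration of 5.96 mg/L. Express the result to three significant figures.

Specific growth rate at S = 5.96 mg/L: μ = YkS/(K_s+S) = 0.487·4.23·5.96/(23.3+5.96) = 0.4196 d⁻¹.
θ_c = 1/(μ − k_d) = 1/(0.4196 − 0.102) = 1/0.3176 = 3.149 d.

θ_c ≈ 3.15 d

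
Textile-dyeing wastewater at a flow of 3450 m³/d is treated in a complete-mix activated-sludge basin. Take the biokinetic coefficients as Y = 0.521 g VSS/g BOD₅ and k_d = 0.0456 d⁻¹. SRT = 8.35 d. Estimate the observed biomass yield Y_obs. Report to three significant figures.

Observed yield with endogenous decay: Y_obs = Y / (1 + k_d·θ_c) = 0.521 / (1 + 0.0456 × 8.35) = 0.521 / 1.381 = 0.3773 g VSS/g BOD₅.

Y_obs ≈ 0.377 g VSS/g BOD₅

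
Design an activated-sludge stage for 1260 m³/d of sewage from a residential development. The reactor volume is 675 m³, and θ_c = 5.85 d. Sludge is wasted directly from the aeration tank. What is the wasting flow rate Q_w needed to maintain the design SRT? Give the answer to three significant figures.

With mixed-liquor wasting, θ_c = V/Q_w, so Q_w = V/θ_c = 675.0/5.85 = 115.4 m³/d.

Q_w ≈ 115 m³/d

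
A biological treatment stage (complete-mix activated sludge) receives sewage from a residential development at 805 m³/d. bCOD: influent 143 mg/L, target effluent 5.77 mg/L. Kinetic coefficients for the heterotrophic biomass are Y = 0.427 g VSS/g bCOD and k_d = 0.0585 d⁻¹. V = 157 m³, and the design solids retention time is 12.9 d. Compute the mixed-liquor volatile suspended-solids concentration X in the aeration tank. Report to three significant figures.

X ≈ 2210 mg/L

X = Y·Q·ΔS·θ_c / [V·(1 + k_d θ_c)] = 0.427 × 805 × (143 − 5.77) × 12.9 / [157 × (1 + 0.0585 × 12.9)] = 2209 mg/L.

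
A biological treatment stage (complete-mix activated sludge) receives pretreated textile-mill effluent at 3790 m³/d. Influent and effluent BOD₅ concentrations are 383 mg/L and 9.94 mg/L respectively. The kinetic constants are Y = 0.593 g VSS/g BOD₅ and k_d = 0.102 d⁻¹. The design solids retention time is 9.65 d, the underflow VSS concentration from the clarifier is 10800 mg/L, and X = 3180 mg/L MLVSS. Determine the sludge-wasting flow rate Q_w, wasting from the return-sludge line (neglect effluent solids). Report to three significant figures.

Rearranging the biomass balance for a CMAS with decay, V = Y·Q·ΔS·θ_c / [X·(1+k_d θ_c)] = 0.593 × 3790 × (383 − 9.94) × 9.65 / [3180 × (1 + 0.102 × 9.65)] = 8.09×10^6 / 6310 = 1282 m³.
Wasting from the return line (neglecting effluent solids): Q_w = V·X / (θ_c·X_r) = 1282 × 3180 / (9.65 × 10800) = 39.12 m³/d.

Q_w ≈ 39.1 m³/d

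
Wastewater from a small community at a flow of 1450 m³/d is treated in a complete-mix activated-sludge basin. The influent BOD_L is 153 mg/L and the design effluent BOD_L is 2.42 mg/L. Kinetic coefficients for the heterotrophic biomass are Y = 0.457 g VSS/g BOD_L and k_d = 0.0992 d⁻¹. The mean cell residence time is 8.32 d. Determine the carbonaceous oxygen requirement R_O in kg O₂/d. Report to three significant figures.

R_O ≈ 141 kg O₂/d

Observed yield with endogenous decay: Y_obs = Y / (1 + k_d·θ_c) = 0.457 / (1 + 0.0992 × 8.32) = 0.457 / 1.825 = 0.2504 g VSS/g BOD_L.
Mass of BOD_L removed per day: Q(S₀ − S) = 1450 × 150.6 g/m³ = 218.3 kg/d.
P_X = Y_obs·Q·(S₀ − S) = 0.2504 × 218.3 = 54.66 kg VSS/d.
R_O = Q·(S₀ − S) − 1.42·P_X = 218.3 − 1.42 × 54.66 = 140.7 kg O₂/d.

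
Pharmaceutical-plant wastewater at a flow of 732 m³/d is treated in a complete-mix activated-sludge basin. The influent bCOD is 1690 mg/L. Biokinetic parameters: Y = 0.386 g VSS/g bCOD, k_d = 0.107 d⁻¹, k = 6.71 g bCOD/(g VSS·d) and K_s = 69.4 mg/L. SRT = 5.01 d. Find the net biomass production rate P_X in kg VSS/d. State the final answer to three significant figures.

P_X ≈ 309 kg VSS/d

From the Monod/SRT balance for a CMAS, S = K_s·(1+k_d θ_c)/[θ_c·(Y k − k_d) − 1] = 69.4 × (1 + 0.107 × 5.01) / [5.01 × (0.386 × 6.71 − 0.107) − 1] = 106.6 / 11.44 = 9.318 mg/L.
Correct the yield for decay: Y_obs = Y/(1 + k_d θ_c) = 0.386 / (1 + 0.107 × 5.01) = 0.386 / 1.536 = 0.2513.
Mass of bCOD removed per day: Q(S₀ − S) = 732 × 1681 g/m³ = 1230 kg/d.
So the net sludge growth is P_X = 0.2513 × 1230 = 309.2 kg VSS/d.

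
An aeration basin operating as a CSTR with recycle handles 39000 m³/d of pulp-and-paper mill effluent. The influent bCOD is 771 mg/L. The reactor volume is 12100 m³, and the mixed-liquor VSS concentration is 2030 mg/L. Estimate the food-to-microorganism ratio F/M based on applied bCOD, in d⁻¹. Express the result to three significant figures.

Food-to-microorganism ratio F/M = Q S₀ / (V X) = 39000 × 771 / (12100 × 2030) = 1.224 d⁻¹.

F/M ≈ 1.22 d⁻¹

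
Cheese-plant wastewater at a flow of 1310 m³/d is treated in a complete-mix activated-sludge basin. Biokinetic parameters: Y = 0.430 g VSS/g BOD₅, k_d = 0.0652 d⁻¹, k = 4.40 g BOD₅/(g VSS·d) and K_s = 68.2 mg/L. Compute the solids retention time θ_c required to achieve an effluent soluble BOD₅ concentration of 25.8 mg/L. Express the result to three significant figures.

θ_c ≈ 2.20 d

At the target effluent, Y k S/(K_s+S) = 0.430×4.40×25.8/94.00 = 0.5193 d⁻¹.
1/θ_c = 0.5193 − 0.0652 = 0.4541 d⁻¹, so θ_c = 2.202 d.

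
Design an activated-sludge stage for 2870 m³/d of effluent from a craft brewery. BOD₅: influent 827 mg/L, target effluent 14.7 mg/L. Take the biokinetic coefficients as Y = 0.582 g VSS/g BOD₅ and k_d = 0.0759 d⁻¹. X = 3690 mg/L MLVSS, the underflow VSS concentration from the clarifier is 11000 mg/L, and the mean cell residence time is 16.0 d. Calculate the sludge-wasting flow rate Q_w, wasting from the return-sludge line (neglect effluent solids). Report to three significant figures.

Q_w ≈ 55.7 m³/d

From the SRT design equation V = Y Q (S₀−S) θ_c / [X (1 + k_d θ_c)] = 0.582 × 2870 × (827 − 14.7) × 16.0 / [3690 × (1 + 0.0759 × 16.0)] = 2.17×10^7 / 8171 = 2657 m³.
Q_w = (V·X)/(θ_c X_r) = 2657 × 3690 / (16.0 × 11000) = 55.70 m³/d.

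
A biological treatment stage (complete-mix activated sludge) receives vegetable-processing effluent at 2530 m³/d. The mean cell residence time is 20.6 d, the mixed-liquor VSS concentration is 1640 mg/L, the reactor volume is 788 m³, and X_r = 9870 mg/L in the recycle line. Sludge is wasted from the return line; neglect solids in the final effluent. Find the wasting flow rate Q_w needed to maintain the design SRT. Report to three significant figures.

Q_w = (V·X)/(θ_c X_r) = 788.0 × 1640 / (20.6 × 9870) = 6.356 m³/d.

Q_w ≈ 6.36 m³/d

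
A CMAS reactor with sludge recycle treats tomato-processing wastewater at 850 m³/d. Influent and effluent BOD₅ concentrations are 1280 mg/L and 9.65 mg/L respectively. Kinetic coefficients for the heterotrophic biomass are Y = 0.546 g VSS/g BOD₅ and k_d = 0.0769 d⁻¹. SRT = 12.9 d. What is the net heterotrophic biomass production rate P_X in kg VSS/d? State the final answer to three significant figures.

P_X ≈ 296 kg VSS/d

Correct the yield for decay: Y_obs = Y/(1 + k_d θ_c) = 0.546 / (1 + 0.0769 × 12.9) = 0.546 / 1.992 = 0.2741.
Mass of BOD₅ removed per day: Q(S₀ − S) = 850 × 1270 g/m³ = 1080 kg/d.
Biomass produced: P_X = Y_obs·Q·ΔS = 0.2741 × 1080 ≈ 296.0 kg VSS/d.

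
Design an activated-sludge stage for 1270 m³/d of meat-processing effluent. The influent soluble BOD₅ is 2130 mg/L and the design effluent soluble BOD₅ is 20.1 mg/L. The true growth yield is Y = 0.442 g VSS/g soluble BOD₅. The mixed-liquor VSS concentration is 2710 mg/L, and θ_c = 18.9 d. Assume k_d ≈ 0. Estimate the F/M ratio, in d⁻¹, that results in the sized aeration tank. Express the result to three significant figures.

F/M ≈ 0.121 d⁻¹

With k_d = 0 the design equation reduces to V = Y Q (S₀−S) θ_c / X = 0.442 × 1270 × (2130 − 20.1) × 18.9 / 2710 = 8260 m³.
F/M = applied load / biomass = Q·S₀/(V·X) = 1270 × 2130 / (8260 × 2710) = 0.1208 d⁻¹.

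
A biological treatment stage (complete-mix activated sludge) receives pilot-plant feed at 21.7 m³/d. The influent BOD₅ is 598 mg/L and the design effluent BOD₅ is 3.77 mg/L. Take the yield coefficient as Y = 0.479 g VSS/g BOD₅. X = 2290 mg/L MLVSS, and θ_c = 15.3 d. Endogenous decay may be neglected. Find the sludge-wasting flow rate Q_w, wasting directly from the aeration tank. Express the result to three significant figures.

Biomass mass balance (decay neglected): V·X = Y·Q·(S₀ − S)·θ_c, so V = 0.479 × 21.7 × (598 − 3.77) × 15.3 / 2290 = 41.27 m³.
For wasting at MLVSS concentration, Q_w = V/θ_c = 41.27/15.3 = 2.697 m³/d.

Q_w ≈ 2.70 m³/d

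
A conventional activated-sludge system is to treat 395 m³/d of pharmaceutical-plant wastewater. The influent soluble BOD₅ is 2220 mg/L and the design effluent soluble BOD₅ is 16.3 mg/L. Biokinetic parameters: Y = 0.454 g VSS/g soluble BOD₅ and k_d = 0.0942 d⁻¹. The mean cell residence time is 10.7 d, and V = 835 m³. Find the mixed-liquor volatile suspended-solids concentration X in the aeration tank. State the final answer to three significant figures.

X = Y·Q·ΔS·θ_c / [V·(1 + k_d θ_c)] = 0.454 × 395 × (2220 − 16.3) × 10.7 / [835 × (1 + 0.0942 × 10.7)] = 2522 mg/L.

X ≈ 2520 mg/L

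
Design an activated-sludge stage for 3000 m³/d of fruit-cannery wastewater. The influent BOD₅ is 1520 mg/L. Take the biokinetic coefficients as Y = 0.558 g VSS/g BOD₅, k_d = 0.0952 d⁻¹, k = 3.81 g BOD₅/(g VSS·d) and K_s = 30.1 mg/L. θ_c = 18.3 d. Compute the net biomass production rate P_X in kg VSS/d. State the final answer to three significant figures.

From the Monod/SRT balance for a CMAS, S = K_s·(1+k_d θ_c)/[θ_c·(Y k − k_d) − 1] = 30.1 × (1 + 0.0952 × 18.3) / [18.3 × (0.558 × 3.81 − 0.0952) − 1] = 82.54 / 36.16 = 2.282 mg/L.
Observed yield with endogenous decay: Y_obs = Y / (1 + k_d·θ_c) = 0.558 / (1 + 0.0952 × 18.3) = 0.558 / 2.742 = 0.2035 g VSS/g BOD₅.
ΔS = 1520 − 2.28 = 1518 mg/L, so the substrate removal rate is 3000 × 1518/1000 = 4553 kg BOD₅/d.
So the net sludge growth is P_X = 0.2035 × 4553 = 926.5 kg VSS/d.

P_X ≈ 927 kg VSS/d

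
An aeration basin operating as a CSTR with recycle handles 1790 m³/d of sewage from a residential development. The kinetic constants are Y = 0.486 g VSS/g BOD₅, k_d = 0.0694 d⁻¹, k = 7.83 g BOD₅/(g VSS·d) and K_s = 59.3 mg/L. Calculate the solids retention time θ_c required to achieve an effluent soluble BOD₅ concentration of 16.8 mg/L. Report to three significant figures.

Specific growth rate at S = 16.8 mg/L: μ = YkS/(K_s+S) = 0.486·7.83·16.8/(59.3+16.8) = 0.8401 d⁻¹.
Then 1/θ_c = μ − k_d = 0.8401 − 0.0694 = 0.7707 d⁻¹, giving θ_c = 1.298 d.

θ_c ≈ 1.30 d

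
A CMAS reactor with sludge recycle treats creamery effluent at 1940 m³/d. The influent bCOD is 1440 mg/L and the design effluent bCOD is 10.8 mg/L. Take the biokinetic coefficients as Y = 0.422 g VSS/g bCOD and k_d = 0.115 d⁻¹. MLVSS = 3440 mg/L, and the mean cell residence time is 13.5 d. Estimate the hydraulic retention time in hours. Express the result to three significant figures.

From the SRT design equation V = Y Q (S₀−S) θ_c / [X (1 + k_d θ_c)] = 0.422 × 1940 × (1440 − 10.8) × 13.5 / [3440 × (1 + 0.115 × 13.5)] = 1.58×10^7 / 8781 = 1799 m³.
Hydraulic retention time τ = V/Q = 1799 / 1940 = 0.9273 d = 22.25 h.

τ ≈ 22.3 h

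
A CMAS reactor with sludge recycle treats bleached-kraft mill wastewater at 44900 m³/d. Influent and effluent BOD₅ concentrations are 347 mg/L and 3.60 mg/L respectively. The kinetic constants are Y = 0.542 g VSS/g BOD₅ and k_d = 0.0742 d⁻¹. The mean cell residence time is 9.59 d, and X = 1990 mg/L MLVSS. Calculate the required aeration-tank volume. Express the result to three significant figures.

V ≈ 23500 m³

From the SRT design equation V = Y Q (S₀−S) θ_c / [X (1 + k_d θ_c)] = 0.542 × 44900 × (347 − 3.60) × 9.59 / [1990 × (1 + 0.0742 × 9.59)] = 8.01×10^7 / 3406 = 23530 m³.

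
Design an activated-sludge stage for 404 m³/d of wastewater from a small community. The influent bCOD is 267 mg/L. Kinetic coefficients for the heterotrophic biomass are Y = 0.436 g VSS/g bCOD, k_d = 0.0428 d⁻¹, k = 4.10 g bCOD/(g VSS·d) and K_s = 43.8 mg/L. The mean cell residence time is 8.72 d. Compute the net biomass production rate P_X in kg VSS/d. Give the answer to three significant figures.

For a completely mixed reactor with recycle the Lawrence–McCarty relation gives S = K_s·(1 + k_d·θ_c) / [θ_c·(Y·k − k_d) − 1] = 43.8 × (1 + 0.0428 × 8.72) / [8.72 × (0.436 × 4.10 − 0.0428) − 1] = 60.15 / 14.21 = 4.231 mg/L.
The observed yield is Y_obs = Y/(1 + k_d·θ_c) = 0.436 / (1 + 0.0428 × 8.72) = 0.436 / 1.373 = 0.3175 g VSS per g bCOD removed.
ΔS = 267 − 4.23 = 262.8 mg/L, so the substrate removal rate is 404 × 262.8/1000 = 106.2 kg bCOD/d.
Biomass produced: P_X = Y_obs·Q·ΔS = 0.3175 × 106.2 ≈ 33.71 kg VSS/d.

P_X ≈ 33.7 kg VSS/d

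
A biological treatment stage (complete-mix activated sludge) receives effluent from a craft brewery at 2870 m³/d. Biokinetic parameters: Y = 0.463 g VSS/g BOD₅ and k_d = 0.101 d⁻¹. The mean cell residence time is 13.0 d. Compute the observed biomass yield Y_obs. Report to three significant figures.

Correct the yield for decay: Y_obs = Y/(1 + k_d θ_c) = 0.463 / (1 + 0.101 × 13.0) = 0.463 / 2.313 = 0.2002.

Y_obs ≈ 0.200 g VSS/g BOD₅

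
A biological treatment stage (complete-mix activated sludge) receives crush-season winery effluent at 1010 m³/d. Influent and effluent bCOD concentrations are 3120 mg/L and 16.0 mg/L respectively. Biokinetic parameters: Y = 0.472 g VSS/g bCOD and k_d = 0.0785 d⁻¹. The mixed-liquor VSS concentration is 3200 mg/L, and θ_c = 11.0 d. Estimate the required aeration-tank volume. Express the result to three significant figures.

V ≈ 2730 m³

Rearranging the biomass balance for a CMAS with decay, V = Y·Q·ΔS·θ_c / [X·(1+k_d θ_c)] = 0.472 × 1010 × (3120 − 16.0) × 11.0 / [3200 × (1 + 0.0785 × 11.0)] = 1.63×10^7 / 5963 = 2730 m³.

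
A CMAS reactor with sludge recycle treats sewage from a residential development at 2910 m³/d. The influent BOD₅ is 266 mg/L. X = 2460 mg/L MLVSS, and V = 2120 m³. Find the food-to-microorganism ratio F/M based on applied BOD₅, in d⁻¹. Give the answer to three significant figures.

F/M = Q·S₀ / (V·X) = 2910 × 266 / (2120 × 2460) = 0.1484 g BOD₅·(g VSS·d)⁻¹.

F/M ≈ 0.148 d⁻¹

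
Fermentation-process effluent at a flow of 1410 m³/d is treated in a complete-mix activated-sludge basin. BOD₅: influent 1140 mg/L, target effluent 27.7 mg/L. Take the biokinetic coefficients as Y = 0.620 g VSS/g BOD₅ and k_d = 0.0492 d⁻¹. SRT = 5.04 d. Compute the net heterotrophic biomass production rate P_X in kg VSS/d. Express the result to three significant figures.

P_X ≈ 779 kg VSS/d

Y_obs = Y / (1 + k_d θ_c) = 0.620 / (1 + 0.0492 × 5.04) = 0.620 / 1.248 = 0.4968.
Substrate removed = Q·(S₀ − S) = 1410 m³/d × (1140 − 27.7) g/m³ = 1.57×10^6 g/d = 1568 kg/d.
Net biomass production P_X = Y_obs × Q·(S₀ − S) = 0.4968 × 1568 = 779.2 kg VSS/d.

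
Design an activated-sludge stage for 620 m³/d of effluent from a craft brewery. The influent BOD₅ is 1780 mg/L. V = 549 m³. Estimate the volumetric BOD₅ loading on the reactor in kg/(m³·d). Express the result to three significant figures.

Applied BOD₅ load per unit volume = Q·S₀/V = (620 × 1780/1000)/549.0 = 2.010 kg BOD₅·m⁻³·d⁻¹.

L_v ≈ 2.01 kg BOD₅/(m³·d)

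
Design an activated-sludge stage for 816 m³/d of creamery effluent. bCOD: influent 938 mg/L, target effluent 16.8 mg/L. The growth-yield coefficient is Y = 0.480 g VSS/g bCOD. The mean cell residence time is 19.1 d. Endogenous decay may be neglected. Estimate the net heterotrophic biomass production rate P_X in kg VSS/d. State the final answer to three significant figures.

P_X ≈ 361 kg VSS/d

With endogenous decay neglected, the observed yield equals the true yield: Y_obs = Y = 0.480 g VSS/g bCOD.
ΔS = 938 − 16.8 = 921.2 mg/L, so the substrate removal rate is 816 × 921.2/1000 = 751.7 kg bCOD/d.
Net biomass production P_X = Y_obs × Q·(S₀ − S) = 0.4800 × 751.7 = 360.8 kg VSS/d.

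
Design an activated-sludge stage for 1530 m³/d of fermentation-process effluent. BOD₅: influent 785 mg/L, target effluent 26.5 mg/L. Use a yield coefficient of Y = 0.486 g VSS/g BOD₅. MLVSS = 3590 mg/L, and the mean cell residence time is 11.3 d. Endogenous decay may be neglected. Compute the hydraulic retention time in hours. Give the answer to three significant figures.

τ ≈ 27.8 h

With k_d = 0 the design equation reduces to V = Y Q (S₀−S) θ_c / X = 0.486 × 1530 × (785 − 26.5) × 11.3 / 3590 = 1775 m³.
Hydraulic retention time τ = V/Q = 1775 / 1530 = 1.160 d = 27.85 h.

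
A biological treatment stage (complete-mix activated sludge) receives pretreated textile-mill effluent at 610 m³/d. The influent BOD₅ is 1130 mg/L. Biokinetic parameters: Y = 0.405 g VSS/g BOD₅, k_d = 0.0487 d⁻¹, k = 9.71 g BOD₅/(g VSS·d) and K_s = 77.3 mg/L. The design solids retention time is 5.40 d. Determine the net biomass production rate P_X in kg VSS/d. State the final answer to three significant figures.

For a completely mixed reactor with recycle the Lawrence–McCarty relation gives S = K_s·(1 + k_d·θ_c) / [θ_c·(Y·k − k_d) − 1] = 77.3 × (1 + 0.0487 × 5.40) / [5.40 × (0.405 × 9.71 − 0.0487) − 1] = 97.63 / 19.97 = 4.888 mg/L.
Y_obs = Y / (1 + k_d θ_c) = 0.405 / (1 + 0.0487 × 5.40) = 0.405 / 1.263 = 0.3207.
Q·(S₀ − S) = 610 × (1130 − 4.89) × 10⁻³ = 686.3 kg/d removed.
Net biomass production P_X = Y_obs × Q·(S₀ − S) = 0.3207 × 686.3 = 220.1 kg VSS/d.

P_X ≈ 220 kg VSS/d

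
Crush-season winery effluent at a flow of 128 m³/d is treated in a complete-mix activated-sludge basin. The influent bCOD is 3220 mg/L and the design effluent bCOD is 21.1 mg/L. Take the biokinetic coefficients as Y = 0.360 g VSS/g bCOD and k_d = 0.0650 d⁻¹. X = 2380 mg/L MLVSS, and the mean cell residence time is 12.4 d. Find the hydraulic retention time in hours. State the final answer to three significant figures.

τ ≈ 79.7 h

Rearranging the biomass balance for a CMAS with decay, V = Y·Q·ΔS·θ_c / [X·(1+k_d θ_c)] = 0.360 × 128 × (3220 − 21.1) × 12.4 / [2380 × (1 + 0.0650 × 12.4)] = 1.83×10^6 / 4298 = 425.2 m³.
τ = V/Q = 425.2/128 = 3.322 d, or 79.73 h.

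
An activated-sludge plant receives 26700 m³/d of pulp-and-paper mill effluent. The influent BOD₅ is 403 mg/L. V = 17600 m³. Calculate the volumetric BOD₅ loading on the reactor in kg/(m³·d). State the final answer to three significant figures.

L_v ≈ 0.611 kg BOD₅/(m³·d)

L_v = Q S₀ / V = 26700 × 403 × 10⁻³ / 17600 = 0.6114 kg/(m³·d).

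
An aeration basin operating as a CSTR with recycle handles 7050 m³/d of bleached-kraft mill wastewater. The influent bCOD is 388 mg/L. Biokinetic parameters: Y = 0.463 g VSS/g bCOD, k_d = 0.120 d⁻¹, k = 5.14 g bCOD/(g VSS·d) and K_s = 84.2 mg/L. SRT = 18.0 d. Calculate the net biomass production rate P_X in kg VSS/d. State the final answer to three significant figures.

P_X ≈ 394 kg VSS/d

Effluent substrate depends only on kinetics and SRT: S = K_s(1 + k_d θ_c) / [θ_c(Yk − k_d) − 1] = 84.2 × (1 + 0.120 × 18.0) / [18.0 × (0.463 × 5.14 − 0.120) − 1] = 266.1 / 39.68 = 6.706 mg/L.
Observed yield with endogenous decay: Y_obs = Y / (1 + k_d·θ_c) = 0.463 / (1 + 0.120 × 18.0) = 0.463 / 3.160 = 0.1465 g VSS/g bCOD.
Mass of bCOD removed per day: Q(S₀ − S) = 7050 × 381.3 g/m³ = 2688 kg/d.
P_X = Y_obs · Q(S₀ − S) = 0.1465 × 2688 = 393.9 kg VSS/d.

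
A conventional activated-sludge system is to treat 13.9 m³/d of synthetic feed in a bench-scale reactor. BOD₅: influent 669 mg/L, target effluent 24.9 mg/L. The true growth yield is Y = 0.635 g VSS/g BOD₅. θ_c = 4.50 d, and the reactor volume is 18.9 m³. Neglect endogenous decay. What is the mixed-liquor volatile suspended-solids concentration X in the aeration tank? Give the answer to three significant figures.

X ≈ 1350 mg/L

From V·X = Y·Q·(S₀ − S)·θ_c (decay neglected): X = 0.635 × 13.9 × (669 − 24.9) × 4.50 / 18.9 = 1354 mg/L.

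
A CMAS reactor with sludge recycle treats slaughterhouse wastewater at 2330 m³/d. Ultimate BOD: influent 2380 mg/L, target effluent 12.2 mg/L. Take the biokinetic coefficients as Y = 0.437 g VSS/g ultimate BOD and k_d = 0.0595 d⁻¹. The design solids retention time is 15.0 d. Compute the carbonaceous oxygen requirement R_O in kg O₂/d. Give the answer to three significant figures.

R_O ≈ 3710 kg O₂/d

Observed yield with endogenous decay: Y_obs = Y / (1 + k_d·θ_c) = 0.437 / (1 + 0.0595 × 15.0) = 0.437 / 1.893 = 0.2309 g VSS/g ultimate BOD.
Q·(S₀ − S) = 2330 × (2380 − 12.2) × 10⁻³ = 5517 kg/d removed.
Biomass synthesised: P_X = Y_obs × 5517 = 1274 kg VSS/d.
R_O = Q·ΔS − 1.42 P_X = 5517 − 1809 = 3708 kg O₂/d.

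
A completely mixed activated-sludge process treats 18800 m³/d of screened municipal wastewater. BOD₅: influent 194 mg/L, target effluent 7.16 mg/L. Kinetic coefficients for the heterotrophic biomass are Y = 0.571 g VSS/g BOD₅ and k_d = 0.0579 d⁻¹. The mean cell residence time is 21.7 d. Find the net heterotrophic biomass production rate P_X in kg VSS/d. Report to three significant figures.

Correct the yield for decay: Y_obs = Y/(1 + k_d θ_c) = 0.571 / (1 + 0.0579 × 21.7) = 0.571 / 2.256 = 0.2531.
Q·(S₀ − S) = 18800 × (194 − 7.16) × 10⁻³ = 3513 kg/d removed.
Net biomass production P_X = Y_obs × Q·(S₀ − S) = 0.2531 × 3513 = 888.9 kg VSS/d.

P_X ≈ 889 kg VSS/d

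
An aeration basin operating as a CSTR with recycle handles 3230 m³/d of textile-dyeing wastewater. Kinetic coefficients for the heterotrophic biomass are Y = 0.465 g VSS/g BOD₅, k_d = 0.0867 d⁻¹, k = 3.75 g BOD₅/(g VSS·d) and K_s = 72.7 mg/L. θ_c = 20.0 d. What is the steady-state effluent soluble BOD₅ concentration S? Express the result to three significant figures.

From the Monod/SRT balance for a CMAS, S = K_s·(1+k_d θ_c)/[θ_c·(Y k − k_d) − 1] = 72.7 × (1 + 0.0867 × 20.0) / [20.0 × (0.465 × 3.75 − 0.0867) − 1] = 198.8 / 32.14 = 6.184 mg/L.

S ≈ 6.18 mg/L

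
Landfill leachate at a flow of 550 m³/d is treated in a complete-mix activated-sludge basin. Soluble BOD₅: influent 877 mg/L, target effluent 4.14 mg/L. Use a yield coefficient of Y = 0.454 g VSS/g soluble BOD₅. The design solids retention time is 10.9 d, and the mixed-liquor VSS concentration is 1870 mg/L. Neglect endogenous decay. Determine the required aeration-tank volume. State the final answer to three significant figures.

With k_d = 0 the design equation reduces to V = Y Q (S₀−S) θ_c / X = 0.454 × 550 × (877 − 4.14) × 10.9 / 1870 = 1270 m³.

V ≈ 1270 m³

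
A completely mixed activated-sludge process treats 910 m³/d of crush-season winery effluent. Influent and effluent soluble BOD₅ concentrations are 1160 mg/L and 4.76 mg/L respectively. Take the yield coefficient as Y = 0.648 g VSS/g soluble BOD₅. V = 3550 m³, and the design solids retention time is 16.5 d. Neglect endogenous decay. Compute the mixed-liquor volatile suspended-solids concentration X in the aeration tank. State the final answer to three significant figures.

X ≈ 3170 mg/L

Without decay, X = Y Q (S₀−S) θ_c / V = 0.648 × 910 × (1160 − 4.76) × 16.5 / 3550 = 3166 mg/L.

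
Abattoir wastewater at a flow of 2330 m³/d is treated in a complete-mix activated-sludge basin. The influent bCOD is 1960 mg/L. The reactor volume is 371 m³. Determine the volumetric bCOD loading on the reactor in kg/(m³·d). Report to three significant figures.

Volumetric loading L_v = Q·S₀ / V = 2330 × 1960 g/m³ / 371.0 m³ = 12309 g/(m³·d) = 12.31 kg bCOD/(m³·d).

L_v ≈ 12.3 kg bCOD/(m³·d)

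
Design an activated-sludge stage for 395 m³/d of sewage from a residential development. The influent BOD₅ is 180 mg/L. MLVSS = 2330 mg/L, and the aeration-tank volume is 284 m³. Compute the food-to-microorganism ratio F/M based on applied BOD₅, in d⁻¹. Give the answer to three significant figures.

F/M ≈ 0.107 d⁻¹

F/M = applied load / biomass = Q·S₀/(V·X) = 395 × 180 / (284.0 × 2330) = 0.1074 d⁻¹.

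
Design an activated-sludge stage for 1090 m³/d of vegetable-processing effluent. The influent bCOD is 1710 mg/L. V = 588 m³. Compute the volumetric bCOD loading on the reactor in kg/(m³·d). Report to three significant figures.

L_v ≈ 3.17 kg bCOD/(m³·d)

Applied bCOD load per unit volume = Q·S₀/V = (1090 × 1710/1000)/588.0 = 3.170 kg bCOD·m⁻³·d⁻¹.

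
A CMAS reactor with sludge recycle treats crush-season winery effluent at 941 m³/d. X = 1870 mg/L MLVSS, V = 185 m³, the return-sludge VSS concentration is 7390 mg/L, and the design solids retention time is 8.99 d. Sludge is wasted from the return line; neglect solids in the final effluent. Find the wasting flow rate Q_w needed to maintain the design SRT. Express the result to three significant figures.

Q_w ≈ 5.21 m³/d

Q_w = (V·X)/(θ_c X_r) = 185.0 × 1870 / (8.99 × 7390) = 5.207 m³/d.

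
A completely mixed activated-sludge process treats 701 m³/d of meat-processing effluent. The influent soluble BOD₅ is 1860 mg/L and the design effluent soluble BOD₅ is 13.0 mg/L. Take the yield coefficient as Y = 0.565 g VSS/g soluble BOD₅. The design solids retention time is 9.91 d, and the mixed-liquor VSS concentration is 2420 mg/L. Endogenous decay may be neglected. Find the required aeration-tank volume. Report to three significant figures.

With k_d = 0 the design equation reduces to V = Y Q (S₀−S) θ_c / X = 0.565 × 701 × (1860 − 13.0) × 9.91 / 2420 = 2996 m³.

V ≈ 3000 m³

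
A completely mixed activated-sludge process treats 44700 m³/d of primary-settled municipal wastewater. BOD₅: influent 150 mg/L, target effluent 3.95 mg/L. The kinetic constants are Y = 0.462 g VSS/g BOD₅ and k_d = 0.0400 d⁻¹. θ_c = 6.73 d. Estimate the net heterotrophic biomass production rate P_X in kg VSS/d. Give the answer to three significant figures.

P_X ≈ 2380 kg VSS/d

Correct the yield for decay: Y_obs = Y/(1 + k_d θ_c) = 0.462 / (1 + 0.0400 × 6.73) = 0.462 / 1.269 = 0.3640.
ΔS = 150 − 3.95 = 146.1 mg/L, so the substrate removal rate is 44700 × 146.1/1000 = 6528 kg BOD₅/d.
Net biomass production P_X = Y_obs × Q·(S₀ − S) = 0.3640 × 6528 = 2376 kg VSS/d.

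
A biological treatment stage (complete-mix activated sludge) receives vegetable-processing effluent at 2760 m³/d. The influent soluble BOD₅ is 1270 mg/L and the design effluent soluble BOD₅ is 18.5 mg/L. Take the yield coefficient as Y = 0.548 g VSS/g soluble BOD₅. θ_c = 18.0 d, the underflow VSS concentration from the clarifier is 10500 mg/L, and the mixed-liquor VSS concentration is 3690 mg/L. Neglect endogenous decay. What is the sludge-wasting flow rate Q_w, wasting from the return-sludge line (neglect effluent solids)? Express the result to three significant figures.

With k_d = 0 the design equation reduces to V = Y Q (S₀−S) θ_c / X = 0.548 × 2760 × (1270 − 18.5) × 18.0 / 3690 = 9234 m³.
Q_w = (V·X)/(θ_c X_r) = 9234 × 3690 / (18.0 × 10500) = 180.3 m³/d.

Q_w ≈ 180 m³/d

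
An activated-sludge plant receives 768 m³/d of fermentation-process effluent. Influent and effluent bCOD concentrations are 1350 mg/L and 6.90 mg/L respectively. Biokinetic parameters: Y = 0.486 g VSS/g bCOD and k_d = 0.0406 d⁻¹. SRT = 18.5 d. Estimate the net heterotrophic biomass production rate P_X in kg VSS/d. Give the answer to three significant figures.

P_X ≈ 286 kg VSS/d

Y_obs = Y / (1 + k_d θ_c) = 0.486 / (1 + 0.0406 × 18.5) = 0.486 / 1.751 = 0.2775.
Substrate removed = Q·(S₀ − S) = 768 m³/d × (1350 − 6.90) g/m³ = 1.03×10^6 g/d = 1032 kg/d.
Biomass produced: P_X = Y_obs·Q·ΔS = 0.2775 × 1032 ≈ 286.3 kg VSS/d.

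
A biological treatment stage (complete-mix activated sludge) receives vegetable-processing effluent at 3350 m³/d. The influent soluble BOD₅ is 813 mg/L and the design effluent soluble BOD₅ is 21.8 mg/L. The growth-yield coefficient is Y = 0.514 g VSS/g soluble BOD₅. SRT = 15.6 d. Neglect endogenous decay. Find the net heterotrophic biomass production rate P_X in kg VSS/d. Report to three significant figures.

P_X ≈ 1360 kg VSS/d

With endogenous decay neglected, the observed yield equals the true yield: Y_obs = Y = 0.514 g VSS/g soluble BOD₅.
ΔS = 813 − 21.8 = 791.2 mg/L, so the substrate removal rate is 3350 × 791.2/1000 = 2651 kg soluble BOD₅/d.
P_X = Y_obs · Q(S₀ − S) = 0.5140 × 2651 = 1362 kg VSS/d.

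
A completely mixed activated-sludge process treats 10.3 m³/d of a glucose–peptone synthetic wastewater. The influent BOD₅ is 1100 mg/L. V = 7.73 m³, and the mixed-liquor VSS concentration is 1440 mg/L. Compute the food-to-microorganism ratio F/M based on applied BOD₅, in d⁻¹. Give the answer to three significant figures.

Food-to-microorganism ratio F/M = Q S₀ / (V X) = 10.3 × 1100 / (7.730 × 1440) = 1.018 d⁻¹.

F/M ≈ 1.02 d⁻¹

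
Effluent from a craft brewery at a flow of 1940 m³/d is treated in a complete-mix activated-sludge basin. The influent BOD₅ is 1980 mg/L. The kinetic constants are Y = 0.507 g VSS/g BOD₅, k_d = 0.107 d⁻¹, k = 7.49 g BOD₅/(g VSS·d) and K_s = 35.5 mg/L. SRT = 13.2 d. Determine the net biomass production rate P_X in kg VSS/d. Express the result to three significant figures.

Effluent substrate depends only on kinetics and SRT: S = K_s(1 + k_d θ_c) / [θ_c(Yk − k_d) − 1] = 35.5 × (1 + 0.107 × 13.2) / [13.2 × (0.507 × 7.49 − 0.107) − 1] = 85.64 / 47.71 = 1.795 mg/L.
Correct the yield for decay: Y_obs = Y/(1 + k_d θ_c) = 0.507 / (1 + 0.107 × 13.2) = 0.507 / 2.412 = 0.2102.
Substrate removed = Q·(S₀ − S) = 1940 m³/d × (1980 − 1.79) g/m³ = 3.84×10^6 g/d = 3838 kg/d.
Biomass produced: P_X = Y_obs·Q·ΔS = 0.2102 × 3838 ≈ 806.6 kg VSS/d.

P_X ≈ 807 kg VSS/d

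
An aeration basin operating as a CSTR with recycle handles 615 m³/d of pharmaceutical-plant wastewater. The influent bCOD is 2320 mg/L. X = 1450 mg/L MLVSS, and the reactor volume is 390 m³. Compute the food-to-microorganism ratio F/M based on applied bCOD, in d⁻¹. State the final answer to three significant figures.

F/M ≈ 2.52 d⁻¹

F/M = Q·S₀ / (V·X) = 615 × 2320 / (390.0 × 1450) = 2.523 g bCOD·(g VSS·d)⁻¹.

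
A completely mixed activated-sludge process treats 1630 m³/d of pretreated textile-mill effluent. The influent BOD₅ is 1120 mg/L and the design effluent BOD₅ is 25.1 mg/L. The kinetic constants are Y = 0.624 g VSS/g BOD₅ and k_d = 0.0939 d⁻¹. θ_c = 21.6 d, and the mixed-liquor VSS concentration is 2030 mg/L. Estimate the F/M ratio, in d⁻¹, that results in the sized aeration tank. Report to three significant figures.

Rearranging the biomass balance for a CMAS with decay, V = Y·Q·ΔS·θ_c / [X·(1+k_d θ_c)] = 0.624 × 1630 × (1120 − 25.1) × 21.6 / [2030 × (1 + 0.0939 × 21.6)] = 2.41×10^7 / 6147 = 3913 m³.
F/M = applied load / biomass = Q·S₀/(V·X) = 1630 × 1120 / (3913 × 2030) = 0.2298 d⁻¹.

F/M ≈ 0.230 d⁻¹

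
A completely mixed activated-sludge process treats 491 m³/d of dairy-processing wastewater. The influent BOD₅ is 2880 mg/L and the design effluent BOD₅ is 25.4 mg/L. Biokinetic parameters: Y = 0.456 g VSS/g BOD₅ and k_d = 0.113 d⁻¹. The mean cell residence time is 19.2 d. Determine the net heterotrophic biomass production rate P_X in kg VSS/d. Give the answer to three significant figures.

Correct the yield for decay: Y_obs = Y/(1 + k_d θ_c) = 0.456 / (1 + 0.113 × 19.2) = 0.456 / 3.170 = 0.1439.
ΔS = 2880 − 25.4 = 2855 mg/L, so the substrate removal rate is 491 × 2855/1000 = 1402 kg BOD₅/d.
P_X = Y_obs · Q(S₀ − S) = 0.1439 × 1402 = 201.6 kg VSS/d.

P_X ≈ 202 kg VSS/d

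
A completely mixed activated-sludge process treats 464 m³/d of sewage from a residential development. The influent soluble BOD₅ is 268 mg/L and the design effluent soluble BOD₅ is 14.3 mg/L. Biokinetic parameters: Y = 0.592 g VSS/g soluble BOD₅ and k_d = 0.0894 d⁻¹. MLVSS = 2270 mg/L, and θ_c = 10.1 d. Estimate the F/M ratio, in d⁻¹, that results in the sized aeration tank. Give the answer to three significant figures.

Rearranging the biomass balance for a CMAS with decay, V = Y·Q·ΔS·θ_c / [X·(1+k_d θ_c)] = 0.592 × 464 × (268 − 14.3) × 10.1 / [2270 × (1 + 0.0894 × 10.1)] = 7.04×10^5 / 4320 = 162.9 m³.
F/M = applied load / biomass = Q·S₀/(V·X) = 464 × 268 / (162.9 × 2270) = 0.3362 d⁻¹.

F/M ≈ 0.336 d⁻¹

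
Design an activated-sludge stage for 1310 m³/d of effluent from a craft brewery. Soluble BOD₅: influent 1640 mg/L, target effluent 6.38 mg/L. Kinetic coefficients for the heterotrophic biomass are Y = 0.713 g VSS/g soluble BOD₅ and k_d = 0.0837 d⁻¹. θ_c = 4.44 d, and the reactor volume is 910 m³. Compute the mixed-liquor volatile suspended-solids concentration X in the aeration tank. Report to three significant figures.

X ≈ 5430 mg/L

From V·X·(1 + k_d·θ_c) = Y·Q·(S₀ − S)·θ_c: X = 0.713 × 1310 × (1640 − 6.38) × 4.44 / [910 × (1 + 0.0837 × 4.44)] = 5428 mg/L.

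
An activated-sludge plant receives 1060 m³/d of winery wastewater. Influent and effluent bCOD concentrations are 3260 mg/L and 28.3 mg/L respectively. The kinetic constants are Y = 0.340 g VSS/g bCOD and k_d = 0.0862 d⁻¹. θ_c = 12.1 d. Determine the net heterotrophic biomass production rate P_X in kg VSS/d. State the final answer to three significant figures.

Y_obs = Y / (1 + k_d θ_c) = 0.340 / (1 + 0.0862 × 12.1) = 0.340 / 2.043 = 0.1664.
Substrate removed = Q·(S₀ − S) = 1060 m³/d × (3260 − 28.3) g/m³ = 3.43×10^6 g/d = 3426 kg/d.
So the net sludge growth is P_X = 0.1664 × 3426 = 570.1 kg VSS/d.

P_X ≈ 570 kg VSS/d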